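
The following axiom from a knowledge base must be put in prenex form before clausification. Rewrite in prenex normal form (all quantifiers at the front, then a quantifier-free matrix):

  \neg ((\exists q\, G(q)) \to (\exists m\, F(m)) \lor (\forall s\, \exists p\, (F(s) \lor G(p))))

\exists q\, \forall m\, \exists s\, \forall p\, (G(q) \land \neg F(m) \land \neg F(s) \land \neg G(p))

Eliminate → and ↔ using ¬ and ∨.
  \neg (\neg (\exists q\, G(q)) \lor (\exists m\, F(m)) \lor (\forall s\, \exists p\, (F(s) \lor G(p))))
Move each ¬ inward, flipping quantifiers it crosses:
  (\exists q\, G(q)) \land (\forall m\, \neg F(m)) \land (\exists s\, \forall p\, (\neg F(s) \land \neg G(p)))
All bound variables are already distinct, so no renaming is needed.
Extract every quantifier outward, since the variables are now distinct and don't occur free across branches:
  \exists q\, \forall m\, \exists s\, \forall p\, (G(q) \land \neg F(m) \land \neg F(s) \land \neg G(p))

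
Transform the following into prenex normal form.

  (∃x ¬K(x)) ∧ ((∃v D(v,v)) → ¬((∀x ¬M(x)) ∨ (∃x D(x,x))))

First replace A → B with ¬A ∨ B.
  (∃x ¬K(x)) ∧ (¬(∃v D(v,v)) ∨ ¬((∀x ¬M(x)) ∨ (∃x D(x,x))))
Push ¬ through the quantifiers and connectives to reach negation normal form:
  (∃x ¬K(x)) ∧ ((∀v ¬D(v,v)) ∨ (∃x M(x)) ∧ (∀x ¬D(x,x)))
Give each quantifier a distinct variable: x↦v1, x↦a.
  (∃x ¬K(x)) ∧ ((∀v ¬D(v,v)) ∨ (∃v1 M(v1)) ∧ (∀a ¬D(a,a)))
Extract every quantifier outward, since the variables are now distinct and don't occur free across branches:
  ∃x ∀v ∃v1 ∀a (¬K(x) ∧ (¬D(v,v) ∨ M(v1) ∧ ¬D(a,a)))

∃x ∀v ∃v1 ∀a (¬K(x) ∧ (¬D(v,v) ∨ M(v1) ∧ ¬D(a,a)))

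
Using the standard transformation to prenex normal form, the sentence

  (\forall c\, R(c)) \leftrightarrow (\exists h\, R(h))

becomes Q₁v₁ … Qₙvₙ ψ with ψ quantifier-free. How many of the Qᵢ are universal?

Rewrite implications/biconditionals: A → B as ¬A ∨ B; A ↔ B as (¬A ∨ B) ∧ (¬B ∨ A).
  (\neg (\forall c\, R(c)) \lor (\exists h\, R(h))) \land (\neg (\exists h\, R(h)) \lor (\forall c\, R(c)))
Push ¬ through the quantifiers and connectives to reach negation normal form:
  ((\exists c\, \neg R(c)) \lor (\exists h\, R(h))) \land ((\forall h\, \neg R(h)) \lor (\forall c\, R(c)))
Give each quantifier a distinct variable: h↦z, c↦x.
  ((\exists c\, \neg R(c)) \lor (\exists h\, R(h))) \land ((\forall z\, \neg R(z)) \lor (\forall x\, R(x)))
Extract every quantifier outward, since the variables are now distinct and don't occur free across branches:
  \exists c\, \exists h\, \forall z\, \forall x\, ((\neg R(c) \lor R(h)) \land (\neg R(z) \lor R(x)))
The prefix is \exists c \exists h \forall z \forall x: 2 universal, 2 existential.

2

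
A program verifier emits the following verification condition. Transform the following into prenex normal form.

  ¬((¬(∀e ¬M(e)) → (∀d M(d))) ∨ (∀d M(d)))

∃e ∃d ∃s (M(e) ∧ ¬M(d) ∧ ¬M(s))

Eliminate → and ↔ using ¬ and ∨.
  ¬(¬¬(∀e ¬M(e)) ∨ (∀d M(d)) ∨ (∀d M(d)))
Move each ¬ inward, flipping quantifiers it crosses:
  (∃e M(e)) ∧ (∃d ¬M(d)) ∧ (∃d ¬M(d))
Rename bound variables to avoid capture: d↦s.
  (∃e M(e)) ∧ (∃d ¬M(d)) ∧ (∃s ¬M(s))
Pull the quantifiers to the front (each side's bound variable is not free in the other side):
  ∃e ∃d ∃s (M(e) ∧ ¬M(d) ∧ ¬M(s))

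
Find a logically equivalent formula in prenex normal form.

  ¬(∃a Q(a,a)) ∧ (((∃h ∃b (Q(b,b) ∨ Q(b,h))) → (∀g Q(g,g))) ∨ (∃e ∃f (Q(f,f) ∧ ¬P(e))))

∀a ∀h ∀b ∀g ∃e ∃f (¬Q(a,a) ∧ (¬Q(b,b) ∧ ¬Q(b,h) ∨ Q(g,g) ∨ Q(f,f) ∧ ¬P(e)))

First replace A → B with ¬A ∨ B.
  ¬(∃a Q(a,a)) ∧ (¬(∃h ∃b (Q(b,b) ∨ Q(b,h))) ∨ (∀g Q(g,g)) ∨ (∃e ∃f (Q(f,f) ∧ ¬P(e))))
Move each ¬ inward, flipping quantifiers it crosses:
  (∀a ¬Q(a,a)) ∧ ((∀h ∀b (¬Q(b,b) ∧ ¬Q(b,h))) ∨ (∀g Q(g,g)) ∨ (∃e ∃f (Q(f,f) ∧ ¬P(e))))
All bound variables are already distinct, so no renaming is needed.
Extract every quantifier outward, since the variables are now distinct and don't occur free across branches:
  ∀a ∀h ∀b ∀g ∃e ∃f (¬Q(a,a) ∧ (¬Q(b,b) ∧ ¬Q(b,h) ∨ Q(g,g) ∨ Q(f,f) ∧ ¬P(e)))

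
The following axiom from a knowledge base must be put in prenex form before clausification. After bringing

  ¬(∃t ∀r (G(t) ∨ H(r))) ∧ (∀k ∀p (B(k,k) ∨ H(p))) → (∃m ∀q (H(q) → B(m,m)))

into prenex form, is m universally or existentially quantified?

existential

Rewrite implications/biconditionals: A → B as ¬A ∨ B.
  ¬(¬(∃t ∀r (G(t) ∨ H(r))) ∧ (∀k ∀p (B(k,k) ∨ H(p)))) ∨ (∃m ∀q (¬H(q) ∨ B(m,m)))
Move each ¬ inward, flipping quantifiers it crosses:
  (∃t ∀r (G(t) ∨ H(r))) ∨ (∃k ∃p (¬B(k,k) ∧ ¬H(p))) ∨ (∃m ∀q (¬H(q) ∨ B(m,m)))
Finally move all quantifiers to the prefix:
  ∃t ∀r ∃k ∃p ∃m ∀q (G(t) ∨ H(r) ∨ ¬B(k,k) ∧ ¬H(p) ∨ ¬H(q) ∨ B(m,m))
The quantifier ∃m sits under an even number of negations (counting the antecedent side of each →), so it remains existential.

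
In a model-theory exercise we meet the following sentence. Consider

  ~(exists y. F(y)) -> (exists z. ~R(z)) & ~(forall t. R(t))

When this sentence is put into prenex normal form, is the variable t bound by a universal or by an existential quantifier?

existential

Eliminate → and ↔ using ¬ and ∨.
  ~~(exists y. F(y)) | (exists z. ~R(z)) & ~(forall t. R(t))
Drive negations inward (¬∀x A ≡ ∃x ¬A, ¬∃x A ≡ ∀x ¬A, De Morgan for ∧/∨):
  (exists y. F(y)) | (exists z. ~R(z)) & (exists t. ~R(t))
Finally move all quantifiers to the prefix:
  exists y. exists z. exists t. (F(y) | ~R(z) & ~R(t))
The quantifier forall t sits under an odd number of negations (counting the antecedent side of each →), so it flips to exists t.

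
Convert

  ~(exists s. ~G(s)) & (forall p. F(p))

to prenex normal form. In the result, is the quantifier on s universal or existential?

Move each ¬ inward, flipping quantifiers it crosses:
  (forall s. G(s)) & (forall p. F(p))
All bound variables are already distinct, so no renaming is needed.
Pull the quantifiers to the front (each side's bound variable is not free in the other side):
  forall s. forall p. (G(s) & F(p))
The quantifier exists s sits under an odd number of negations, so it flips to forall s.

universal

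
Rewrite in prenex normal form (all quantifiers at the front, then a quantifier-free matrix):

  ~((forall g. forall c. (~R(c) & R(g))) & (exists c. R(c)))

exists g. exists c. forall u. (R(c) | ~R(g) | ~R(u))

Move each ¬ inward, flipping quantifiers it crosses:
  (exists g. exists c. (R(c) | ~R(g))) | (forall c. ~R(c))
Give each quantifier a distinct variable: c↦u.
  (exists g. exists c. (R(c) | ~R(g))) | (forall u. ~R(u))
Extract every quantifier outward, since the variables are now distinct and don't occur free across branches:
  exists g. exists c. forall u. (R(c) | ~R(g) | ~R(u))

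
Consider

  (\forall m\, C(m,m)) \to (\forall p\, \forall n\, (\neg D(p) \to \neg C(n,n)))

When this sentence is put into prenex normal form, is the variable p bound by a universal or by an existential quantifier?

universal

Rewrite implications/biconditionals: A → B as ¬A ∨ B.
  \neg (\forall m\, C(m,m)) \lor (\forall p\, \forall n\, (\neg \neg D(p) \lor \neg C(n,n)))
Move each ¬ inward, flipping quantifiers it crosses:
  (\exists m\, \neg C(m,m)) \lor (\forall p\, \forall n\, (D(p) \lor \neg C(n,n)))
All bound variables are already distinct, so no renaming is needed.
Finally move all quantifiers to the prefix:
  \exists m\, \forall p\, \forall n\, (\neg C(m,m) \lor D(p) \lor \neg C(n,n))
The quantifier \forall p sits under an even number of negations (counting the antecedent side of each →), so it remains universal.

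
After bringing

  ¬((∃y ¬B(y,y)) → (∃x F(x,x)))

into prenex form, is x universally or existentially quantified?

Rewrite implications/biconditionals: A → B as ¬A ∨ B.
  ¬(¬(∃y ¬B(y,y)) ∨ (∃x F(x,x)))
Drive negations inward (¬∀x A ≡ ∃x ¬A, ¬∃x A ≡ ∀x ¬A, De Morgan for ∧/∨):
  (∃y ¬B(y,y)) ∧ (∀x ¬F(x,x))
Pull the quantifiers to the front (each side's bound variable is not free in the other side):
  ∃y ∀x (¬B(y,y) ∧ ¬F(x,x))
The quantifier ∃x sits under an odd number of negations (counting the antecedent side of each →), so it flips to ∀x.

universal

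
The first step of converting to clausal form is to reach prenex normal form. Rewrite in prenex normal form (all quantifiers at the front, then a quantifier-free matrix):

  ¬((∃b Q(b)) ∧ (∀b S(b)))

∀b ∃c (¬Q(b) ∨ ¬S(c))

Move each ¬ inward, flipping quantifiers it crosses:
  (∀b ¬Q(b)) ∨ (∃b ¬S(b))
Give each quantifier a distinct variable: b↦c.
  (∀b ¬Q(b)) ∨ (∃c ¬S(c))
Finally move all quantifiers to the prefix:
  ∀b ∃c (¬Q(b) ∨ ¬S(c))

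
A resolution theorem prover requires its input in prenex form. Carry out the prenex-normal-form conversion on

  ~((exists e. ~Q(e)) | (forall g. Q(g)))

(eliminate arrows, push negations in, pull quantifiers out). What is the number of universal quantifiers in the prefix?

Drive negations inward (¬∀x A ≡ ∃x ¬A, ¬∃x A ≡ ∀x ¬A, De Morgan for ∧/∨):
  (forall e. Q(e)) & (exists g. ~Q(g))
All bound variables are already distinct, so no renaming is needed.
Finally move all quantifiers to the prefix:
  forall e. exists g. (Q(e) & ~Q(g))
The prefix is forall e exists g: 1 universal, 1 existential.

1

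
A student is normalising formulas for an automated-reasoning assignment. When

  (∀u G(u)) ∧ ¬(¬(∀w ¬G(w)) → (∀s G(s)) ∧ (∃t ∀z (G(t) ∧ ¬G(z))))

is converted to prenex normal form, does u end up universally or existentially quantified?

universal

First replace A → B with ¬A ∨ B.
  (∀u G(u)) ∧ ¬(¬¬(∀w ¬G(w)) ∨ (∀s G(s)) ∧ (∃t ∀z (G(t) ∧ ¬G(z))))
Drive negations inward (¬∀x A ≡ ∃x ¬A, ¬∃x A ≡ ∀x ¬A, De Morgan for ∧/∨):
  (∀u G(u)) ∧ (∃w G(w)) ∧ ((∃s ¬G(s)) ∨ (∀t ∃z (¬G(t) ∨ G(z))))
All bound variables are already distinct, so no renaming is needed.
Finally move all quantifiers to the prefix:
  ∀u ∃w ∃s ∀t ∃z (G(u) ∧ G(w) ∧ (¬G(s) ∨ ¬G(t) ∨ G(z)))
The quantifier ∀u sits under an even number of negations (counting the antecedent side of each →), so it remains universal.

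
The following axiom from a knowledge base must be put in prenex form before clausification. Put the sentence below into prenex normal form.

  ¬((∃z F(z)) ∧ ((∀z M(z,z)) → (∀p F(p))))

First replace A → B with ¬A ∨ B.
  ¬((∃z F(z)) ∧ (¬(∀z M(z,z)) ∨ (∀p F(p))))
Push ¬ through the quantifiers and connectives to reach negation normal form:
  (∀z ¬F(z)) ∨ (∀z M(z,z)) ∧ (∃p ¬F(p))
Give each quantifier a distinct variable: z↦u1.
  (∀z ¬F(z)) ∨ (∀u1 M(u1,u1)) ∧ (∃p ¬F(p))
Pull the quantifiers to the front (each side's bound variable is not free in the other side):
  ∀z ∀u1 ∃p (¬F(z) ∨ M(u1,u1) ∧ ¬F(p))

∀z ∀u1 ∃p (¬F(z) ∨ M(u1,u1) ∧ ¬F(p))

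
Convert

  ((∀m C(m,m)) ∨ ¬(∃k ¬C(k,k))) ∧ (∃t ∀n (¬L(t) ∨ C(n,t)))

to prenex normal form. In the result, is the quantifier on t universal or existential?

Push ¬ through the quantifiers and connectives to reach negation normal form:
  ((∀m C(m,m)) ∨ (∀k C(k,k))) ∧ (∃t ∀n (¬L(t) ∨ C(n,t)))
All bound variables are already distinct, so no renaming is needed.
Pull the quantifiers to the front (each side's bound variable is not free in the other side):
  ∀m ∀k ∃t ∀n ((C(m,m) ∨ C(k,k)) ∧ (¬L(t) ∨ C(n,t)))
The quantifier ∃t sits under an even number of negations, so it remains existential.

existential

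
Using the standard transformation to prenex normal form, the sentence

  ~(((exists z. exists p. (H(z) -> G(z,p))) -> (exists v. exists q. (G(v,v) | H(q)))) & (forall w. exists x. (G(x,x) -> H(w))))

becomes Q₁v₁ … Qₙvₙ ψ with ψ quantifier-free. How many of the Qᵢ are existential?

3

Eliminate → and ↔ using ¬ and ∨.
  ~((~(exists z. exists p. (~H(z) | G(z,p))) | (exists v. exists q. (G(v,v) | H(q)))) & (forall w. exists x. (~G(x,x) | H(w))))
Move each ¬ inward, flipping quantifiers it crosses:
  (exists z. exists p. (~H(z) | G(z,p))) & (forall v. forall q. (~G(v,v) & ~H(q))) | (exists w. forall x. (G(x,x) & ~H(w)))
All bound variables are already distinct, so no renaming is needed.
Pull the quantifiers to the front (each side's bound variable is not free in the other side):
  exists z. exists p. forall v. forall q. exists w. forall x. ((~H(z) | G(z,p)) & ~G(v,v) & ~H(q) | G(x,x) & ~H(w))
The prefix is exists z exists p forall v forall q exists w forall x: 3 universal, 3 existential.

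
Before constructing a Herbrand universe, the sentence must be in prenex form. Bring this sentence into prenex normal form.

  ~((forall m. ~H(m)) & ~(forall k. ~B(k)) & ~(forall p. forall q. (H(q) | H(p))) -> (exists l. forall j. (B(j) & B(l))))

forall m. exists k. exists p. exists q. forall l. exists j. (~H(m) & B(k) & ~H(q) & ~H(p) & (~B(j) | ~B(l)))

Eliminate → and ↔ using ¬ and ∨.
  ~(~((forall m. ~H(m)) & ~(forall k. ~B(k)) & ~(forall p. forall q. (H(q) | H(p)))) | (exists l. forall j. (B(j) & B(l))))
Drive negations inward (¬∀x A ≡ ∃x ¬A, ¬∃x A ≡ ∀x ¬A, De Morgan for ∧/∨):
  (forall m. ~H(m)) & (exists k. B(k)) & (exists p. exists q. (~H(q) & ~H(p))) & (forall l. exists j. (~B(j) | ~B(l)))
All bound variables are already distinct, so no renaming is needed.
Finally move all quantifiers to the prefix:
  forall m. exists k. exists p. exists q. forall l. exists j. (~H(m) & B(k) & ~H(q) & ~H(p) & (~B(j) | ~B(l)))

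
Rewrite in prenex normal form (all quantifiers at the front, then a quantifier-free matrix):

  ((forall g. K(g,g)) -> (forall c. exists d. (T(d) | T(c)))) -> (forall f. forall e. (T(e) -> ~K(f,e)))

Eliminate → and ↔ using ¬ and ∨.
  ~(~(forall g. K(g,g)) | (forall c. exists d. (T(d) | T(c)))) | (forall f. forall e. (~T(e) | ~K(f,e)))
Drive negations inward (¬∀x A ≡ ∃x ¬A, ¬∃x A ≡ ∀x ¬A, De Morgan for ∧/∨):
  (forall g. K(g,g)) & (exists c. forall d. (~T(d) & ~T(c))) | (forall f. forall e. (~T(e) | ~K(f,e)))
All bound variables are already distinct, so no renaming is needed.
Finally move all quantifiers to the prefix:
  forall g. exists c. forall d. forall f. forall e. (K(g,g) & ~T(d) & ~T(c) | ~T(e) | ~K(f,e))

forall g. exists c. forall d. forall f. forall e. (K(g,g) & ~T(d) & ~T(c) | ~T(e) | ~K(f,e))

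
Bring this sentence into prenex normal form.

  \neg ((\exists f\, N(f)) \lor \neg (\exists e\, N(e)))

Move each ¬ inward, flipping quantifiers it crosses:
  (\forall f\, \neg N(f)) \land (\exists e\, N(e))
All bound variables are already distinct, so no renaming is needed.
Extract every quantifier outward, since the variables are now distinct and don't occur free across branches:
  \forall f\, \exists e\, (\neg N(f) \land N(e))

\forall f\, \exists e\, (\neg N(f) \land N(e))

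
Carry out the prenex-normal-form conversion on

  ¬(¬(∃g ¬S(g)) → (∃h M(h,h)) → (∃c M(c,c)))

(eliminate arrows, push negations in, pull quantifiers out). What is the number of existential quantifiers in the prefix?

Rewrite implications/biconditionals: A → B as ¬A ∨ B.
  ¬(¬¬(∃g ¬S(g)) ∨ ¬(∃h M(h,h)) ∨ (∃c M(c,c)))
Push ¬ through the quantifiers and connectives to reach negation normal form:
  (∀g S(g)) ∧ (∃h M(h,h)) ∧ (∀c ¬M(c,c))
Pull the quantifiers to the front (each side's bound variable is not free in the other side):
  ∀g ∃h ∀c (S(g) ∧ M(h,h) ∧ ¬M(c,c))
The prefix is ∀g ∃h ∀c: 2 universal, 1 existential.

1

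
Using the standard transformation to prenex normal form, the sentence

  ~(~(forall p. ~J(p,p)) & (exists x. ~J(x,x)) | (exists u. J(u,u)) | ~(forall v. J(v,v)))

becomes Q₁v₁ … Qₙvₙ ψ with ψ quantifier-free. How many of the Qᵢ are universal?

Push ¬ through the quantifiers and connectives to reach negation normal form:
  ((forall p. ~J(p,p)) | (forall x. J(x,x))) & (forall u. ~J(u,u)) & (forall v. J(v,v))
All bound variables are already distinct, so no renaming is needed.
Pull the quantifiers to the front (each side's bound variable is not free in the other side):
  forall p. forall x. forall u. forall v. ((~J(p,p) | J(x,x)) & ~J(u,u) & J(v,v))
The prefix is forall p forall x forall u forall v: 4 universal, 0 existential.

4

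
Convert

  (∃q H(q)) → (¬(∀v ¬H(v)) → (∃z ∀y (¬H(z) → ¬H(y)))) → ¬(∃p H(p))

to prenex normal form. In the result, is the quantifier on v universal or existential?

First replace A → B with ¬A ∨ B.
  ¬(∃q H(q)) ∨ ¬(¬¬(∀v ¬H(v)) ∨ (∃z ∀y (¬¬H(z) ∨ ¬H(y)))) ∨ ¬(∃p H(p))
Push ¬ through the quantifiers and connectives to reach negation normal form:
  (∀q ¬H(q)) ∨ (∃v H(v)) ∧ (∀z ∃y (¬H(z) ∧ H(y))) ∨ (∀p ¬H(p))
Extract every quantifier outward, since the variables are now distinct and don't occur free across branches:
  ∀q ∃v ∀z ∃y ∀p (¬H(q) ∨ H(v) ∧ ¬H(z) ∧ H(y) ∨ ¬H(p))
The quantifier ∀v sits under an odd number of negations (counting the antecedent side of each →), so it flips to ∃v.

existential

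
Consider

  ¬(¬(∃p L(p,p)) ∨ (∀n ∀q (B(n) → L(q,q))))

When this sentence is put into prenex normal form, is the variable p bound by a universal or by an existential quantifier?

First replace A → B with ¬A ∨ B.
  ¬(¬(∃p L(p,p)) ∨ (∀n ∀q (¬B(n) ∨ L(q,q))))
Drive negations inward (¬∀x A ≡ ∃x ¬A, ¬∃x A ≡ ∀x ¬A, De Morgan for ∧/∨):
  (∃p L(p,p)) ∧ (∃n ∃q (B(n) ∧ ¬L(q,q)))
All bound variables are already distinct, so no renaming is needed.
Pull the quantifiers to the front (each side's bound variable is not free in the other side):
  ∃p ∃n ∃q (L(p,p) ∧ B(n) ∧ ¬L(q,q))
The quantifier ∃p sits under an even number of negations (counting the antecedent side of each →), so it remains existential.

existential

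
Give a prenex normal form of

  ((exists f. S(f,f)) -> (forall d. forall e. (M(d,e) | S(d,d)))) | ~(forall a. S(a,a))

forall f. forall d. forall e. exists a. (~S(f,f) | M(d,e) | S(d,d) | ~S(a,a))

First replace A → B with ¬A ∨ B.
  ~(exists f. S(f,f)) | (forall d. forall e. (M(d,e) | S(d,d))) | ~(forall a. S(a,a))
Push ¬ through the quantifiers and connectives to reach negation normal form:
  (forall f. ~S(f,f)) | (forall d. forall e. (M(d,e) | S(d,d))) | (exists a. ~S(a,a))
All bound variables are already distinct, so no renaming is needed.
Finally move all quantifiers to the prefix:
  forall f. forall d. forall e. exists a. (~S(f,f) | M(d,e) | S(d,d) | ~S(a,a))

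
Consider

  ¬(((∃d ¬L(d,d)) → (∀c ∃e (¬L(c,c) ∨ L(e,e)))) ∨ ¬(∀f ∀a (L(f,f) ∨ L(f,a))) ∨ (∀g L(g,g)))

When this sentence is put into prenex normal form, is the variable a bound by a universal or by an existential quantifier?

universal

Eliminate → and ↔ using ¬ and ∨.
  ¬(¬(∃d ¬L(d,d)) ∨ (∀c ∃e (¬L(c,c) ∨ L(e,e))) ∨ ¬(∀f ∀a (L(f,f) ∨ L(f,a))) ∨ (∀g L(g,g)))
Push ¬ through the quantifiers and connectives to reach negation normal form:
  (∃d ¬L(d,d)) ∧ (∃c ∀e (L(c,c) ∧ ¬L(e,e))) ∧ (∀f ∀a (L(f,f) ∨ L(f,a))) ∧ (∃g ¬L(g,g))
Pull the quantifiers to the front (each side's bound variable is not free in the other side):
  ∃d ∃c ∀e ∀f ∀a ∃g (¬L(d,d) ∧ L(c,c) ∧ ¬L(e,e) ∧ (L(f,f) ∨ L(f,a)) ∧ ¬L(g,g))
The quantifier ∀a sits under an even number of negations (counting the antecedent side of each →), so it remains universal.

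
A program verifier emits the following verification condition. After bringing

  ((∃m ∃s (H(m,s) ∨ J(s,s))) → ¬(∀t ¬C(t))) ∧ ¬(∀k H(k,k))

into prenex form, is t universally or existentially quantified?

existential

Rewrite implications/biconditionals: A → B as ¬A ∨ B.
  (¬(∃m ∃s (H(m,s) ∨ J(s,s))) ∨ ¬(∀t ¬C(t))) ∧ ¬(∀k H(k,k))
Move each ¬ inward, flipping quantifiers it crosses:
  ((∀m ∀s (¬H(m,s) ∧ ¬J(s,s))) ∨ (∃t C(t))) ∧ (∃k ¬H(k,k))
All bound variables are already distinct, so no renaming is needed.
Pull the quantifiers to the front (each side's bound variable is not free in the other side):
  ∀m ∀s ∃t ∃k ((¬H(m,s) ∧ ¬J(s,s) ∨ C(t)) ∧ ¬H(k,k))
The quantifier ∀t sits under an odd number of negations (counting the antecedent side of each →), so it flips to ∃t.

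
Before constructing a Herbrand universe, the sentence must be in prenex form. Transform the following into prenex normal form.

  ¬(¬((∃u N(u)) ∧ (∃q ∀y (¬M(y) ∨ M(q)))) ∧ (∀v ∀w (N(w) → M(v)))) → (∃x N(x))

∀u ∀q ∃y ∀v ∀w ∃x ((¬N(u) ∨ M(y) ∧ ¬M(q)) ∧ (¬N(w) ∨ M(v)) ∨ N(x))

Rewrite implications/biconditionals: A → B as ¬A ∨ B.
  ¬¬(¬((∃u N(u)) ∧ (∃q ∀y (¬M(y) ∨ M(q)))) ∧ (∀v ∀w (¬N(w) ∨ M(v)))) ∨ (∃x N(x))
Push ¬ through the quantifiers and connectives to reach negation normal form:
  ((∀u ¬N(u)) ∨ (∀q ∃y (M(y) ∧ ¬M(q)))) ∧ (∀v ∀w (¬N(w) ∨ M(v))) ∨ (∃x N(x))
All bound variables are already distinct, so no renaming is needed.
Pull the quantifiers to the front (each side's bound variable is not free in the other side):
  ∀u ∀q ∃y ∀v ∀w ∃x ((¬N(u) ∨ M(y) ∧ ¬M(q)) ∧ (¬N(w) ∨ M(v)) ∨ N(x))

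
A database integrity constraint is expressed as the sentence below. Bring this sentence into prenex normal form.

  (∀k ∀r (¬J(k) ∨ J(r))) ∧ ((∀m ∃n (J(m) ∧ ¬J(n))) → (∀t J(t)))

Rewrite implications/biconditionals: A → B as ¬A ∨ B.
  (∀k ∀r (¬J(k) ∨ J(r))) ∧ (¬(∀m ∃n (J(m) ∧ ¬J(n))) ∨ (∀t J(t)))
Push ¬ through the quantifiers and connectives to reach negation normal form:
  (∀k ∀r (¬J(k) ∨ J(r))) ∧ ((∃m ∀n (¬J(m) ∨ J(n))) ∨ (∀t J(t)))
All bound variables are already distinct, so no renaming is needed.
Extract every quantifier outward, since the variables are now distinct and don't occur free across branches:
  ∀k ∀r ∃m ∀n ∀t ((¬J(k) ∨ J(r)) ∧ (¬J(m) ∨ J(n) ∨ J(t)))

∀k ∀r ∃m ∀n ∀t ((¬J(k) ∨ J(r)) ∧ (¬J(m) ∨ J(n) ∨ J(t)))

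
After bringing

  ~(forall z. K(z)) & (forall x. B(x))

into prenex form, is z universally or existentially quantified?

Push ¬ through the quantifiers and connectives to reach negation normal form:
  (exists z. ~K(z)) & (forall x. B(x))
All bound variables are already distinct, so no renaming is needed.
Finally move all quantifiers to the prefix:
  exists z. forall x. (~K(z) & B(x))
The quantifier forall z sits under an odd number of negations, so it flips to exists z.

existential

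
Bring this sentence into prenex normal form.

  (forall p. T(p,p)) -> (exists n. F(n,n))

exists p. exists n. (~T(p,p) | F(n,n))

First replace A → B with ¬A ∨ B.
  ~(forall p. T(p,p)) | (exists n. F(n,n))
Push ¬ through the quantifiers and connectives to reach negation normal form:
  (exists p. ~T(p,p)) | (exists n. F(n,n))
Pull the quantifiers to the front (each side's bound variable is not free in the other side):
  exists p. exists n. (~T(p,p) | F(n,n))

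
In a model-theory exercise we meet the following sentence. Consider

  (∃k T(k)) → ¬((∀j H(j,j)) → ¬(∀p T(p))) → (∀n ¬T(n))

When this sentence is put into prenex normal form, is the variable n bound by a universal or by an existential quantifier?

First replace A → B with ¬A ∨ B.
  ¬(∃k T(k)) ∨ ¬¬(¬(∀j H(j,j)) ∨ ¬(∀p T(p))) ∨ (∀n ¬T(n))
Move each ¬ inward, flipping quantifiers it crosses:
  (∀k ¬T(k)) ∨ (∃j ¬H(j,j)) ∨ (∃p ¬T(p)) ∨ (∀n ¬T(n))
All bound variables are already distinct, so no renaming is needed.
Finally move all quantifiers to the prefix:
  ∀k ∃j ∃p ∀n (¬T(k) ∨ ¬H(j,j) ∨ ¬T(p) ∨ ¬T(n))
The quantifier ∀n sits under an even number of negations (counting the antecedent side of each →), so it remains universal.

universal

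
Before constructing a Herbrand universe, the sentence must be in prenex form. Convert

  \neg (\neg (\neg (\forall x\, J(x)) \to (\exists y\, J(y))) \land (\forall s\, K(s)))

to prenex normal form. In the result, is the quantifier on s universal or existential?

Rewrite implications/biconditionals: A → B as ¬A ∨ B.
  \neg (\neg (\neg \neg (\forall x\, J(x)) \lor (\exists y\, J(y))) \land (\forall s\, K(s)))
Drive negations inward (¬∀x A ≡ ∃x ¬A, ¬∃x A ≡ ∀x ¬A, De Morgan for ∧/∨):
  (\forall x\, J(x)) \lor (\exists y\, J(y)) \lor (\exists s\, \neg K(s))
Pull the quantifiers to the front (each side's bound variable is not free in the other side):
  \forall x\, \exists y\, \exists s\, (J(x) \lor J(y) \lor \neg K(s))
The quantifier \forall s sits under an odd number of negations (counting the antecedent side of each →), so it flips to \exists s.

existential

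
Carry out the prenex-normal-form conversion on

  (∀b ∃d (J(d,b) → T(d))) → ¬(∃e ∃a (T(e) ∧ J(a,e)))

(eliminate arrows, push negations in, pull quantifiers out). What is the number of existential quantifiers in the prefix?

First replace A → B with ¬A ∨ B.
  ¬(∀b ∃d (¬J(d,b) ∨ T(d))) ∨ ¬(∃e ∃a (T(e) ∧ J(a,e)))
Move each ¬ inward, flipping quantifiers it crosses:
  (∃b ∀d (J(d,b) ∧ ¬T(d))) ∨ (∀e ∀a (¬T(e) ∨ ¬J(a,e)))
Extract every quantifier outward, since the variables are now distinct and don't occur free across branches:
  ∃b ∀d ∀e ∀a (J(d,b) ∧ ¬T(d) ∨ ¬T(e) ∨ ¬J(a,e))
The prefix is ∃b ∀d ∀e ∀a: 3 universal, 1 existential.

1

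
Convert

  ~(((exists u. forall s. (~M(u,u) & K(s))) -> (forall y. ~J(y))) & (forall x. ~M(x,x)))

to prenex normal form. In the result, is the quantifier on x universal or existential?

existential

First replace A → B with ¬A ∨ B.
  ~((~(exists u. forall s. (~M(u,u) & K(s))) | (forall y. ~J(y))) & (forall x. ~M(x,x)))
Move each ¬ inward, flipping quantifiers it crosses:
  (exists u. forall s. (~M(u,u) & K(s))) & (exists y. J(y)) | (exists x. M(x,x))
All bound variables are already distinct, so no renaming is needed.
Pull the quantifiers to the front (each side's bound variable is not free in the other side):
  exists u. forall s. exists y. exists x. (~M(u,u) & K(s) & J(y) | M(x,x))
The quantifier forall x sits under an odd number of negations (counting the antecedent side of each →), so it flips to exists x.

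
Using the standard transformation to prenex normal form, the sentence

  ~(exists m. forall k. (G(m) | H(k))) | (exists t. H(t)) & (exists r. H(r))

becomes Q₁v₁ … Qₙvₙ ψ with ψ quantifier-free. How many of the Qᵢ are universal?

1

Drive negations inward (¬∀x A ≡ ∃x ¬A, ¬∃x A ≡ ∀x ¬A, De Morgan for ∧/∨):
  (forall m. exists k. (~G(m) & ~H(k))) | (exists t. H(t)) & (exists r. H(r))
All bound variables are already distinct, so no renaming is needed.
Pull the quantifiers to the front (each side's bound variable is not free in the other side):
  forall m. exists k. exists t. exists r. (~G(m) & ~H(k) | H(t) & H(r))
The prefix is forall m exists k exists t exists r: 1 universal, 3 existential.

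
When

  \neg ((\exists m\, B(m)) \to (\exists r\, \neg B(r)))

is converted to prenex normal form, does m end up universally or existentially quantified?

First replace A → B with ¬A ∨ B.
  \neg (\neg (\exists m\, B(m)) \lor (\exists r\, \neg B(r)))
Move each ¬ inward, flipping quantifiers it crosses:
  (\exists m\, B(m)) \land (\forall r\, B(r))
Pull the quantifiers to the front (each side's bound variable is not free in the other side):
  \exists m\, \forall r\, (B(m) \land B(r))
The quantifier \exists m sits under an even number of negations (counting the antecedent side of each →), so it remains existential.

existential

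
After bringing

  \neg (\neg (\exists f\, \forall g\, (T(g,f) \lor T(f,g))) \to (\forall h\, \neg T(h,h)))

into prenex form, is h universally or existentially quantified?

existential

Rewrite implications/biconditionals: A → B as ¬A ∨ B.
  \neg (\neg \neg (\exists f\, \forall g\, (T(g,f) \lor T(f,g))) \lor (\forall h\, \neg T(h,h)))
Push ¬ through the quantifiers and connectives to reach negation normal form:
  (\forall f\, \exists g\, (\neg T(g,f) \land \neg T(f,g))) \land (\exists h\, T(h,h))
All bound variables are already distinct, so no renaming is needed.
Finally move all quantifiers to the prefix:
  \forall f\, \exists g\, \exists h\, (\neg T(g,f) \land \neg T(f,g) \land T(h,h))
The quantifier \forall h sits under an odd number of negations (counting the antecedent side of each →), so it flips to \exists h.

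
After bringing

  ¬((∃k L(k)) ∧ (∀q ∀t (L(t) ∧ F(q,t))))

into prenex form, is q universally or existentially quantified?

Drive negations inward (¬∀x A ≡ ∃x ¬A, ¬∃x A ≡ ∀x ¬A, De Morgan for ∧/∨):
  (∀k ¬L(k)) ∨ (∃q ∃t (¬L(t) ∨ ¬F(q,t)))
Pull the quantifiers to the front (each side's bound variable is not free in the other side):
  ∀k ∃q ∃t (¬L(k) ∨ ¬L(t) ∨ ¬F(q,t))
The quantifier ∀q sits under an odd number of negations, so it flips to ∃q.

existential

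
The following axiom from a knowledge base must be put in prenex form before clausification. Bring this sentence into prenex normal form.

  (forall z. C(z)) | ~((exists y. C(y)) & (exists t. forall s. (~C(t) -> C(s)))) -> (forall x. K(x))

First replace A → B with ¬A ∨ B.
  ~((forall z. C(z)) | ~((exists y. C(y)) & (exists t. forall s. (~~C(t) | C(s))))) | (forall x. K(x))
Push ¬ through the quantifiers and connectives to reach negation normal form:
  (exists z. ~C(z)) & (exists y. C(y)) & (exists t. forall s. (C(t) | C(s))) | (forall x. K(x))
All bound variables are already distinct, so no renaming is needed.
Pull the quantifiers to the front (each side's bound variable is not free in the other side):
  exists z. exists y. exists t. forall s. forall x. (~C(z) & C(y) & (C(t) | C(s)) | K(x))

exists z. exists y. exists t. forall s. forall x. (~C(z) & C(y) & (C(t) | C(s)) | K(x))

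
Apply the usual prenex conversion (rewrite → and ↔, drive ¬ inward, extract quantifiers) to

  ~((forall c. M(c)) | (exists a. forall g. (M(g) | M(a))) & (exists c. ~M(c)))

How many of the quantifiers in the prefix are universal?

Drive negations inward (¬∀x A ≡ ∃x ¬A, ¬∃x A ≡ ∀x ¬A, De Morgan for ∧/∨):
  (exists c. ~M(c)) & ((forall a. exists g. (~M(g) & ~M(a))) | (forall c. M(c)))
Standardize variables apart so no two quantifiers bind the same name: c↦w1.
  (exists c. ~M(c)) & ((forall a. exists g. (~M(g) & ~M(a))) | (forall w1. M(w1)))
Finally move all quantifiers to the prefix:
  exists c. forall a. exists g. forall w1. (~M(c) & (~M(g) & ~M(a) | M(w1)))
The prefix is exists c forall a exists g forall w1: 2 universal, 2 existential.

2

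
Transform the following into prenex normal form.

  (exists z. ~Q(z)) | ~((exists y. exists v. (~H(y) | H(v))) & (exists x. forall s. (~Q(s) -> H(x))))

exists z. forall y. forall v. forall x. exists s. (~Q(z) | H(y) & ~H(v) | ~Q(s) & ~H(x))

First replace A → B with ¬A ∨ B.
  (exists z. ~Q(z)) | ~((exists y. exists v. (~H(y) | H(v))) & (exists x. forall s. (~~Q(s) | H(x))))
Move each ¬ inward, flipping quantifiers it crosses:
  (exists z. ~Q(z)) | (forall y. forall v. (H(y) & ~H(v))) | (forall x. exists s. (~Q(s) & ~H(x)))
Pull the quantifiers to the front (each side's bound variable is not free in the other side):
  exists z. forall y. forall v. forall x. exists s. (~Q(z) | H(y) & ~H(v) | ~Q(s) & ~H(x))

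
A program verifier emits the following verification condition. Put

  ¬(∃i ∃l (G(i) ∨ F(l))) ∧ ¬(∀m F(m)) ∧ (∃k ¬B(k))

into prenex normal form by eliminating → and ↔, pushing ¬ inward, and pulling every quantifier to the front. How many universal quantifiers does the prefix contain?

2

Push ¬ through the quantifiers and connectives to reach negation normal form:
  (∀i ∀l (¬G(i) ∧ ¬F(l))) ∧ (∃m ¬F(m)) ∧ (∃k ¬B(k))
All bound variables are already distinct, so no renaming is needed.
Extract every quantifier outward, since the variables are now distinct and don't occur free across branches:
  ∀i ∀l ∃m ∃k (¬G(i) ∧ ¬F(l) ∧ ¬F(m) ∧ ¬B(k))
The prefix is ∀i ∀l ∃m ∃k: 2 universal, 2 existential.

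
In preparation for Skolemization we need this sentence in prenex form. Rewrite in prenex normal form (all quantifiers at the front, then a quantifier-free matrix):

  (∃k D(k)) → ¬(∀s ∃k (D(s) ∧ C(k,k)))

∀k ∃s ∀v1 (¬D(k) ∨ ¬D(s) ∨ ¬C(v1,v1))

Rewrite implications/biconditionals: A → B as ¬A ∨ B.
  ¬(∃k D(k)) ∨ ¬(∀s ∃k (D(s) ∧ C(k,k)))
Drive negations inward (¬∀x A ≡ ∃x ¬A, ¬∃x A ≡ ∀x ¬A, De Morgan for ∧/∨):
  (∀k ¬D(k)) ∨ (∃s ∀k (¬D(s) ∨ ¬C(k,k)))
Give each quantifier a distinct variable: k↦v1.
  (∀k ¬D(k)) ∨ (∃s ∀v1 (¬D(s) ∨ ¬C(v1,v1)))
Extract every quantifier outward, since the variables are now distinct and don't occur free across branches:
  ∀k ∃s ∀v1 (¬D(k) ∨ ¬D(s) ∨ ¬C(v1,v1))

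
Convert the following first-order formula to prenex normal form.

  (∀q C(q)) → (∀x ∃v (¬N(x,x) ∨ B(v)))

∃q ∀x ∃v (¬C(q) ∨ ¬N(x,x) ∨ B(v))

Eliminate → and ↔ using ¬ and ∨.
  ¬(∀q C(q)) ∨ (∀x ∃v (¬N(x,x) ∨ B(v)))
Drive negations inward (¬∀x A ≡ ∃x ¬A, ¬∃x A ≡ ∀x ¬A, De Morgan for ∧/∨):
  (∃q ¬C(q)) ∨ (∀x ∃v (¬N(x,x) ∨ B(v)))
All bound variables are already distinct, so no renaming is needed.
Pull the quantifiers to the front (each side's bound variable is not free in the other side):
  ∃q ∀x ∃v (¬C(q) ∨ ¬N(x,x) ∨ B(v))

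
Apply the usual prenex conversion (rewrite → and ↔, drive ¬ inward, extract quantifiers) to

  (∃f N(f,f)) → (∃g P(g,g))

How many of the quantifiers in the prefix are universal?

1

Rewrite implications/biconditionals: A → B as ¬A ∨ B.
  ¬(∃f N(f,f)) ∨ (∃g P(g,g))
Push ¬ through the quantifiers and connectives to reach negation normal form:
  (∀f ¬N(f,f)) ∨ (∃g P(g,g))
Pull the quantifiers to the front (each side's bound variable is not free in the other side):
  ∀f ∃g (¬N(f,f) ∨ P(g,g))
The prefix is ∀f ∃g: 1 universal, 1 existential.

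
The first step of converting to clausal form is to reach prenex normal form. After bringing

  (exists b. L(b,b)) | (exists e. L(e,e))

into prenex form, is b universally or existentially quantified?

existential

All bound variables are already distinct, so no renaming is needed.
Pull the quantifiers to the front (each side's bound variable is not free in the other side):
  exists b. exists e. (L(b,b) | L(e,e))
The quantifier exists b sits under an even number of negations, so it remains existential.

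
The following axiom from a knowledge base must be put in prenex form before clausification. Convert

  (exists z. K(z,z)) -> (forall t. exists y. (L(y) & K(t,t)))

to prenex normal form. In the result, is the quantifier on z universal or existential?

First replace A → B with ¬A ∨ B.
  ~(exists z. K(z,z)) | (forall t. exists y. (L(y) & K(t,t)))
Move each ¬ inward, flipping quantifiers it crosses:
  (forall z. ~K(z,z)) | (forall t. exists y. (L(y) & K(t,t)))
All bound variables are already distinct, so no renaming is needed.
Extract every quantifier outward, since the variables are now distinct and don't occur free across branches:
  forall z. forall t. exists y. (~K(z,z) | L(y) & K(t,t))
The quantifier exists z sits under an odd number of negations (counting the antecedent side of each →), so it flips to forall z.

universal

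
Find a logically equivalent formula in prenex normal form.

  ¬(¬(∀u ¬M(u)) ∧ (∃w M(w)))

Move each ¬ inward, flipping quantifiers it crosses:
  (∀u ¬M(u)) ∨ (∀w ¬M(w))
All bound variables are already distinct, so no renaming is needed.
Pull the quantifiers to the front (each side's bound variable is not free in the other side):
  ∀u ∀w (¬M(u) ∨ ¬M(w))

∀u ∀w (¬M(u) ∨ ¬M(w))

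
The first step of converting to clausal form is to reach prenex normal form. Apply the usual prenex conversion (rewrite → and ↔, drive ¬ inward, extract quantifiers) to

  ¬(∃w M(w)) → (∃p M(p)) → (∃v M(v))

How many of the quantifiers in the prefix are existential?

Rewrite implications/biconditionals: A → B as ¬A ∨ B.
  ¬¬(∃w M(w)) ∨ ¬(∃p M(p)) ∨ (∃v M(v))
Push ¬ through the quantifiers and connectives to reach negation normal form:
  (∃w M(w)) ∨ (∀p ¬M(p)) ∨ (∃v M(v))
Extract every quantifier outward, since the variables are now distinct and don't occur free across branches:
  ∃w ∀p ∃v (M(w) ∨ ¬M(p) ∨ M(v))
The prefix is ∃w ∀p ∃v: 1 universal, 2 existential.

2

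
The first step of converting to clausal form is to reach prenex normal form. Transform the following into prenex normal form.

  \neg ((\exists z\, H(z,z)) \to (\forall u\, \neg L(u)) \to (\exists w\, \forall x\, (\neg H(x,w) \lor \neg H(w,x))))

First replace A → B with ¬A ∨ B.
  \neg (\neg (\exists z\, H(z,z)) \lor \neg (\forall u\, \neg L(u)) \lor (\exists w\, \forall x\, (\neg H(x,w) \lor \neg H(w,x))))
Move each ¬ inward, flipping quantifiers it crosses:
  (\exists z\, H(z,z)) \land (\forall u\, \neg L(u)) \land (\forall w\, \exists x\, (H(x,w) \land H(w,x)))
All bound variables are already distinct, so no renaming is needed.
Pull the quantifiers to the front (each side's bound variable is not free in the other side):
  \exists z\, \forall u\, \forall w\, \exists x\, (H(z,z) \land \neg L(u) \land H(x,w) \land H(w,x))

\exists z\, \forall u\, \forall w\, \exists x\, (H(z,z) \land \neg L(u) \land H(x,w) \land H(w,x))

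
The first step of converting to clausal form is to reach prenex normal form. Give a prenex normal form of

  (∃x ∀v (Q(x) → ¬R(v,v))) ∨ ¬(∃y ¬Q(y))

First replace A → B with ¬A ∨ B.
  (∃x ∀v (¬Q(x) ∨ ¬R(v,v))) ∨ ¬(∃y ¬Q(y))
Move each ¬ inward, flipping quantifiers it crosses:
  (∃x ∀v (¬Q(x) ∨ ¬R(v,v))) ∨ (∀y Q(y))
All bound variables are already distinct, so no renaming is needed.
Finally move all quantifiers to the prefix:
  ∃x ∀v ∀y (¬Q(x) ∨ ¬R(v,v) ∨ Q(y))

∃x ∀v ∀y (¬Q(x) ∨ ¬R(v,v) ∨ Q(y))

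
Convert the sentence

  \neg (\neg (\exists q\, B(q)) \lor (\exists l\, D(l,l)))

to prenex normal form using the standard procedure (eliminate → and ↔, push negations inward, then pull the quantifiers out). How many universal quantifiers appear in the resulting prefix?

Push ¬ through the quantifiers and connectives to reach negation normal form:
  (\exists q\, B(q)) \land (\forall l\, \neg D(l,l))
All bound variables are already distinct, so no renaming is needed.
Pull the quantifiers to the front (each side's bound variable is not free in the other side):
  \exists q\, \forall l\, (B(q) \land \neg D(l,l))
The prefix is \exists q \forall l: 1 universal, 1 existential.

1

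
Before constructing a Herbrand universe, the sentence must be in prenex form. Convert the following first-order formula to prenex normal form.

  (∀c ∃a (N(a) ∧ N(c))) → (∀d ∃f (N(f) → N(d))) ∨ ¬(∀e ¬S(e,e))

Rewrite implications/biconditionals: A → B as ¬A ∨ B.
  ¬(∀c ∃a (N(a) ∧ N(c))) ∨ (∀d ∃f (¬N(f) ∨ N(d))) ∨ ¬(∀e ¬S(e,e))
Push ¬ through the quantifiers and connectives to reach negation normal form:
  (∃c ∀a (¬N(a) ∨ ¬N(c))) ∨ (∀d ∃f (¬N(f) ∨ N(d))) ∨ (∃e S(e,e))
All bound variables are already distinct, so no renaming is needed.
Pull the quantifiers to the front (each side's bound variable is not free in the other side):
  ∃c ∀a ∀d ∃f ∃e (¬N(a) ∨ ¬N(c) ∨ ¬N(f) ∨ N(d) ∨ S(e,e))

∃c ∀a ∀d ∃f ∃e (¬N(a) ∨ ¬N(c) ∨ ¬N(f) ∨ N(d) ∨ S(e,e))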